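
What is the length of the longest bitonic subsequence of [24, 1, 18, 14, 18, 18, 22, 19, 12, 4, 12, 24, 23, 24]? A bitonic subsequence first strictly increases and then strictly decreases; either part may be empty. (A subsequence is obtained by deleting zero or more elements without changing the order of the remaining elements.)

7

Let inc[i] be the LIS ending at i and dec[i] the longest strictly decreasing subsequence starting at i. inc = [1, 1, 2, 2, 3, 3, 4, 4, 2, 2, 3, 5, 5, 6], dec = [5, 1, 4, 3, 3, 3, 4, 3, 2, 1, 1, 2, 1, 1].
max_i inc[i]+dec[i]−1 = 7, with one witness 1, 14, 18, 22, 19, 12, 4.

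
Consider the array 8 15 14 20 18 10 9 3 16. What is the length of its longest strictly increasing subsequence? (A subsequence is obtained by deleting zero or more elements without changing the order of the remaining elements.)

One longest increasing subsequence is 8, 15, 20 (positions 1,2,4), of length 3; no longer one exists.

3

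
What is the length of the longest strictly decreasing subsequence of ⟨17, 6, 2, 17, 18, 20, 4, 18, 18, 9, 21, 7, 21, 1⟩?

5

Let dp[i] be the longest decreasing subsequence ending at position i. Then dp = [1, 2, 3, 1, 1, 1, 3, 2, 2, 3, 1, 4, 1, 5].
The maximum is 5; one witness is 20, 18, 9, 7, 1 at positions 6,8,10,12,14.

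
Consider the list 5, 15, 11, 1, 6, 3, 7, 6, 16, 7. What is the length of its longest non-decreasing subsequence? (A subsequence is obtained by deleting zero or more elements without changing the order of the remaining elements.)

4

One longest non-decreasing subsequence is 5, 6, 7, 16 (positions 1,5,7,9), of length 4; no longer one exists.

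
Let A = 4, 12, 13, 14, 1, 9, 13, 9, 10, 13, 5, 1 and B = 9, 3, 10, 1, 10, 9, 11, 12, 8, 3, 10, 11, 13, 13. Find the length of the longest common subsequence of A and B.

Backtracking the LCS table gives one alignment: 1 (A5,B4) → 9 (A6,B6) → 13 (A7,B13) → 13 (A10,B14).
So the longest common subsequence has length 4.

4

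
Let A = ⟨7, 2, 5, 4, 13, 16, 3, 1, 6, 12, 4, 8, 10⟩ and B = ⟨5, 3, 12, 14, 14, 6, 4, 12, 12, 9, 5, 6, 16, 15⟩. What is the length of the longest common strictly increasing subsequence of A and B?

3

For each value that appears in both, track the longest common increasing run ending there.
The best achievable length is 3; one witness is 5, 6, 12 (A-positions 3,9,10, B-positions 1,6,8).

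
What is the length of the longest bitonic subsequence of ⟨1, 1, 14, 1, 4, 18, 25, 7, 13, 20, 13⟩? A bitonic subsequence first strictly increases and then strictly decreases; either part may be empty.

Let inc[i] be the LIS ending at i and dec[i] the longest strictly decreasing subsequence starting at i. inc = [1, 1, 2, 1, 2, 3, 4, 3, 4, 5, 4], dec = [1, 1, 2, 1, 1, 2, 3, 1, 1, 2, 1].
max_i inc[i]+dec[i]−1 = 6, with one witness 1, 14, 18, 25, 20, 13.

6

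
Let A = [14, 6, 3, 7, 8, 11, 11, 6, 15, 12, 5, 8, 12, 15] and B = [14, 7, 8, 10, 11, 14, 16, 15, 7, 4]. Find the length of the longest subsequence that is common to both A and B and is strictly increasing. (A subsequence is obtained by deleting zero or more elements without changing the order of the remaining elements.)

4

A longest common strictly increasing subsequence is 7, 8, 11, 15 (length 4); it appears in order in both A and B, and no longer such subsequence exists.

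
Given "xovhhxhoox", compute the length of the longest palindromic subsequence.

One longest palindromic subsequence is xohxhox (positions 1,2,5,6,7,9,10); it reads the same forward and backward, and the interval DP gives dp[1][10] = 7.

7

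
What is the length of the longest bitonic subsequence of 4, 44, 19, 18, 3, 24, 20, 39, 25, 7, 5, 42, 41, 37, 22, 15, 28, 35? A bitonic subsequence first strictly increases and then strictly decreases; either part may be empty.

9

One longest bitonic subsequence is 4, 19, 24, 39, 42, 41, 37, 22, 15 (positions 1,3,6,8,12,13,14,15,16): it rises to 42 then falls. Length 9 is optimal.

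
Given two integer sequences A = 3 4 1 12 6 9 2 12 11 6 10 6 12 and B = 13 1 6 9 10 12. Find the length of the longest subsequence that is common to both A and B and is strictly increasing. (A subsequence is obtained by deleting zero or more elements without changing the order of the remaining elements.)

5

For each value that appears in both, track the longest common increasing run ending there.
The best achievable length is 5; one witness is 1, 6, 9, 10, 12 (A-positions 3,5,6,11,13, B-positions 2,3,4,5,6).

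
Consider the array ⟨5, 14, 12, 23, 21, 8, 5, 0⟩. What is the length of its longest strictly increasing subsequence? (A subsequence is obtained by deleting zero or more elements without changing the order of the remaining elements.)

One longest increasing subsequence is 5, 14, 23 (positions 1,2,4), of length 3; no longer one exists.

3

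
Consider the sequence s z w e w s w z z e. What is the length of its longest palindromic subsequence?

5

Using dp[i][j] = 2 + dp[i+1][j−1] if the ends match, else max(dp[i+1][j], dp[i][j−1]):
dp[1][10] = 5. A witness is ewswe at positions 4,5,6,7,10.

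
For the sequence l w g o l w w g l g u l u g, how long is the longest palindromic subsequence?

Using dp[i][j] = 2 + dp[i+1][j−1] if the ends match, else max(dp[i+1][j], dp[i][j−1]):
dp[1][14] = 8. A witness is lglwwlgl at positions 1,3,5,6,7,9,10,12.

8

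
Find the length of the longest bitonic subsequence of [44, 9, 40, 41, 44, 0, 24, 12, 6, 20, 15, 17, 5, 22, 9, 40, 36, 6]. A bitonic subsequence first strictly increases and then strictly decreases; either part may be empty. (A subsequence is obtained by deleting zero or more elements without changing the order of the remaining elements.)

Let inc[i] be the LIS ending at i and dec[i] the longest strictly decreasing subsequence starting at i. inc = [1, 1, 2, 3, 4, 1, 2, 2, 2, 3, 3, 4, 2, 5, 3, 6, 6, 3], dec = [7, 3, 6, 6, 6, 1, 5, 3, 2, 4, 3, 3, 1, 3, 2, 3, 2, 1].
max_i inc[i]+dec[i]−1 = 9, with one witness 9, 40, 41, 44, 24, 20, 17, 9, 6.

9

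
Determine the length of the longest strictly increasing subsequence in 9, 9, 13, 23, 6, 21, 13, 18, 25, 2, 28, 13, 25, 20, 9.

5

Let dp[i] be the longest increasing subsequence ending at position i. Then dp = [1, 1, 2, 3, 1, 3, 2, 3, 4, 1, 5, 2, 4, 4, 2].
The maximum is 5; one witness is 9, 13, 23, 25, 28 at positions 1,3,4,9,11.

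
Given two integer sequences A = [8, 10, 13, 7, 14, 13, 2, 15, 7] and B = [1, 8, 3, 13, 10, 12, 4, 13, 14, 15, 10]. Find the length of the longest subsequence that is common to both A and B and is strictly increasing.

5

For each value that appears in both, track the longest common increasing run ending there.
The best achievable length is 5; one witness is 8, 10, 13, 14, 15 (A-positions 1,2,3,5,8, B-positions 2,5,8,9,10).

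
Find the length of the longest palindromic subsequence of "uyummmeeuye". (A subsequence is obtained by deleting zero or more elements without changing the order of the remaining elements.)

7

One longest palindromic subsequence is yummmuy (positions 2,3,4,5,6,9,10); it reads the same forward and backward, and the interval DP gives dp[1][11] = 7.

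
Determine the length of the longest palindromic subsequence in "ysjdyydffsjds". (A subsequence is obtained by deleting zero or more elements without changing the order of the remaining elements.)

One longest palindromic subsequence is sjdyydjs (positions 2,3,4,5,6,7,11,13); it reads the same forward and backward, and the interval DP gives dp[1][13] = 8.

8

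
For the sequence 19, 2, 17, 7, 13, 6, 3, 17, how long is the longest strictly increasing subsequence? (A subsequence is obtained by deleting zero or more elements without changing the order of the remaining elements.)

Scanning left to right, the best length ending at each element is: 19→1, 2→1, 17→2, 7→2, 13→3, 6→2, 3→2, 17→4.
So the longest increasing subsequence has length 4, e.g. 2, 7, 13, 17.

4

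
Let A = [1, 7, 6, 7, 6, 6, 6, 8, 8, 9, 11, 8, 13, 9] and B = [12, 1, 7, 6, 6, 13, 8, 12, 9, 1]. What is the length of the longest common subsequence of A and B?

6

Backtracking the LCS table gives one alignment: 1 (A1,B2) → 7 (A2,B3) → 6 (A3,B4) → 6 (A5,B5) → 8 (A8,B7) → 9 (A10,B9).
So the longest common subsequence has length 6.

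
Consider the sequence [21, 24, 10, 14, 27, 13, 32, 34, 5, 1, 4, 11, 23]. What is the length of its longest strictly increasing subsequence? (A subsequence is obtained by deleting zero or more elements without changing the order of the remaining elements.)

One longest increasing subsequence is 21, 24, 27, 32, 34 (positions 1,2,5,7,8), of length 5; no longer one exists.

5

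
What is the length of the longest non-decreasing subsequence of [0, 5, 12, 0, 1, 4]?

Let dp[i] be the longest non-decreasing subsequence ending at position i. Then dp = [1, 2, 3, 2, 3, 4].
The maximum is 4; one witness is 0, 0, 1, 4 at positions 1,4,5,6.

4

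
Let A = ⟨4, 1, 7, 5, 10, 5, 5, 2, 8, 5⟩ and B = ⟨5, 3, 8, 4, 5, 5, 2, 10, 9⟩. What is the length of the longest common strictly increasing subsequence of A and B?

For each value that appears in both, track the longest common increasing run ending there.
The best achievable length is 3; one witness is 4, 5, 10 (A-positions 1,4,5, B-positions 4,5,8).

3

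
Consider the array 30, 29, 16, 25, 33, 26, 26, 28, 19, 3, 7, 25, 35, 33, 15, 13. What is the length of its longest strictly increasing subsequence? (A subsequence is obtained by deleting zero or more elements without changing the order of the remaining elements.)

5

Let dp[i] be the longest increasing subsequence ending at position i. Then dp = [1, 1, 1, 2, 3, 3, 3, 4, 2, 1, 2, 3, 5, 5, 3, 3].
The maximum is 5; one witness is 16, 25, 26, 28, 35 at positions 3,4,6,8,13.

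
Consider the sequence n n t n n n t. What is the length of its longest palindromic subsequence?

5

Using dp[i][j] = 2 + dp[i+1][j−1] if the ends match, else max(dp[i+1][j], dp[i][j−1]):
dp[1][7] = 5. A witness is tnnnt at positions 3,4,5,6,7.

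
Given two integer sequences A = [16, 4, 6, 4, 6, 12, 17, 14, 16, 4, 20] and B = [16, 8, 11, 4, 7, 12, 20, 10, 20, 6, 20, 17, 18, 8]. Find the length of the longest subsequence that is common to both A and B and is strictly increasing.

A longest common strictly increasing subsequence is 4, 12, 20 (length 3); it appears in order in both A and B, and no longer such subsequence exists.

3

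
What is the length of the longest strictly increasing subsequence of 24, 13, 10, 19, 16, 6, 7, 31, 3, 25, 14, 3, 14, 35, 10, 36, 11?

5

Scanning left to right, the best length ending at each element is: 24→1, 13→1, 10→1, 19→2, 16→2, 6→1, 7→2, 31→3, 3→1, 25→3, 14→3, 3→1, 14→3, 35→4, 10→3, 36→5, 11→4.
So the longest increasing subsequence has length 5, e.g. 13, 19, 31, 35, 36.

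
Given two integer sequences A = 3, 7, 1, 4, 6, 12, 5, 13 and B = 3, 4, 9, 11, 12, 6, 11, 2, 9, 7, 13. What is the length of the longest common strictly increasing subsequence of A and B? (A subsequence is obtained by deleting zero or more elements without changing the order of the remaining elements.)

For each value that appears in both, track the longest common increasing run ending there.
The best achievable length is 4; one witness is 3, 4, 12, 13 (A-positions 1,4,6,8, B-positions 1,2,5,11).

4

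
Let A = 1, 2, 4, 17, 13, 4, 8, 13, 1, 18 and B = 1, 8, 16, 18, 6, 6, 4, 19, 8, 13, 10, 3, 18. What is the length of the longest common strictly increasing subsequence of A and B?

5

For each value that appears in both, track the longest common increasing run ending there.
The best achievable length is 5; one witness is 1, 4, 8, 13, 18 (A-positions 1,3,7,8,10, B-positions 1,7,9,10,13).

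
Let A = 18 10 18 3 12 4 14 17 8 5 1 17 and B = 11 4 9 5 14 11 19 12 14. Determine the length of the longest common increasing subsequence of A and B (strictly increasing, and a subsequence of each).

A longest common strictly increasing subsequence is 4, 5 (length 2); it appears in order in both A and B, and no longer such subsequence exists.

2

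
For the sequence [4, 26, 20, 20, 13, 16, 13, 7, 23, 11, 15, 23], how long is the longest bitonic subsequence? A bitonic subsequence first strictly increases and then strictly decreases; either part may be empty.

Let inc[i] be the LIS ending at i and dec[i] the longest strictly decreasing subsequence starting at i. inc = [1, 2, 2, 2, 2, 3, 2, 2, 4, 3, 4, 5], dec = [1, 5, 4, 4, 2, 3, 2, 1, 2, 1, 1, 1].
max_i inc[i]+dec[i]−1 = 6, with one witness 4, 26, 20, 16, 13, 11.

6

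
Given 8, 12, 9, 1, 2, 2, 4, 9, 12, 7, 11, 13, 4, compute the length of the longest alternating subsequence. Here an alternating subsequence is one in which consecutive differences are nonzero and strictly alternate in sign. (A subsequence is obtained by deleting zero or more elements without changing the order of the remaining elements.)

Track the best alternating length ending on an up-step vs a down-step at each position: up/down = 1/1, 2/1, 2/3, 1/3, 4/3, 4/3, 4/3, 4/3, 4/1, 4/5, 6/5, 6/1, 4/7.
The maximum over both is 7; one such subsequence is 8, 12, 1, 9, 7, 11, 4.

7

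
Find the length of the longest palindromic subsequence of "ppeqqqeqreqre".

One longest palindromic subsequence is eqereqe (positions 3,6,7,9,10,11,13); it reads the same forward and backward, and the interval DP gives dp[1][13] = 7.

7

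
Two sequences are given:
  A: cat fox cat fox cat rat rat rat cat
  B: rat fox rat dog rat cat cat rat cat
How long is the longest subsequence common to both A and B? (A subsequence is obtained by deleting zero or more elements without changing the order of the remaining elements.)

5

A longest common subsequence is fox, cat, cat, rat, cat (length 5); the LCS DP confirms no longer common subsequence exists.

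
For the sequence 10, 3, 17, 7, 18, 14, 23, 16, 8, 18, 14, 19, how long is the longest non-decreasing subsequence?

6

Let dp[i] be the longest non-decreasing subsequence ending at position i. Then dp = [1, 1, 2, 2, 3, 3, 4, 4, 3, 5, 4, 6].
The maximum is 6; one witness is 3, 7, 14, 16, 18, 19 at positions 2,4,6,8,10,12.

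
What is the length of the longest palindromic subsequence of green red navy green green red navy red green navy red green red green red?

One longest palindromic subsequence is red green green red navy green navy red green green red (positions 2,4,5,6,7,9,10,11,12,14,15); it reads the same forward and backward, and the interval DP gives dp[1][15] = 11.

11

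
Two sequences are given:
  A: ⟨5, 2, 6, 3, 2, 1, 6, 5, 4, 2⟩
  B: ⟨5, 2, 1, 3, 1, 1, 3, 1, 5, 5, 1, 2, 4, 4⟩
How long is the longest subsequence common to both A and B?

6

A longest common subsequence is 5, 2, 3, 1, 5, 4 (length 6); the LCS DP confirms no longer common subsequence exists.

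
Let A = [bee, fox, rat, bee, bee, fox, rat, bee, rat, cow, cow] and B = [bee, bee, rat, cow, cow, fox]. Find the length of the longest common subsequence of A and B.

A longest common subsequence is bee, bee, rat, cow, cow (length 5); the LCS DP confirms no longer common subsequence exists.

5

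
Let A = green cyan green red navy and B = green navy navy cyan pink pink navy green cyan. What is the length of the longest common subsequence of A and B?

A longest common subsequence is green, cyan, green (length 3); the LCS DP confirms no longer common subsequence exists.

3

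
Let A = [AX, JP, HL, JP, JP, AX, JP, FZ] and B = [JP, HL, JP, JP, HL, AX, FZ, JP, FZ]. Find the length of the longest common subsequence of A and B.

7

A longest common subsequence is JP, HL, JP, JP, AX, JP, FZ (length 7); the LCS DP confirms no longer common subsequence exists.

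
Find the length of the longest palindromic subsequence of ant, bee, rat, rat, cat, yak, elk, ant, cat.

4

One longest palindromic subsequence is ant rat rat ant (positions 1,3,4,8); it reads the same forward and backward, and the interval DP gives dp[1][9] = 4.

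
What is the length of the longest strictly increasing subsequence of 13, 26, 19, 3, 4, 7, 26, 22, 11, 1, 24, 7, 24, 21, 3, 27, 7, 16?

Scanning left to right, the best length ending at each element is: 13→1, 26→2, 19→2, 3→1, 4→2, 7→3, 26→4, 22→4, 11→4, 1→1, 24→5, 7→3, 24→5, 21→5, 3→2, 27→6, 7→3, 16→5.
So the longest increasing subsequence has length 6, e.g. 3, 4, 7, 22, 24, 27.

6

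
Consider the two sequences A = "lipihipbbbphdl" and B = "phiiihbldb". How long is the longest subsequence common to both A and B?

5

Backtracking the LCS table gives one alignment: i (A2,B4) → i (A4,B5) → h (A5,B6) → b (A8,B7) → b (A10,B10).
So the longest common subsequence has length 5.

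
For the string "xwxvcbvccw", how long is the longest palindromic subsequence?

5

One longest palindromic subsequence is wcccw (positions 2,5,8,9,10); it reads the same forward and backward, and the interval DP gives dp[1][10] = 5.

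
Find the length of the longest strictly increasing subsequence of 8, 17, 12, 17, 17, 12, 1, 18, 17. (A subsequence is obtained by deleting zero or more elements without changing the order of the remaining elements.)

4

Let dp[i] be the longest increasing subsequence ending at position i. Then dp = [1, 2, 2, 3, 3, 2, 1, 4, 3].
The maximum is 4; one witness is 8, 12, 17, 18 at positions 1,3,4,8.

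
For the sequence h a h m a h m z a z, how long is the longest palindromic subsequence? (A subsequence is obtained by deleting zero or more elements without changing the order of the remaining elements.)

5

Using dp[i][j] = 2 + dp[i+1][j−1] if the ends match, else max(dp[i+1][j], dp[i][j−1]):
dp[1][10] = 5. A witness is amhma at positions 2,4,6,7,9.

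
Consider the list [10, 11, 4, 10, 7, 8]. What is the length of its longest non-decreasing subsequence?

3

Scanning left to right, the best length ending at each element is: 10→1, 11→2, 4→1, 10→2, 7→2, 8→3.
So the longest non-decreasing subsequence has length 3, e.g. 4, 7, 8.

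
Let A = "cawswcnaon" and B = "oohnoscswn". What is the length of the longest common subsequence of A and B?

Backtracking the LCS table gives one alignment: c (A1,B7) → s (A4,B8) → w (A5,B9) → n (A10,B10).
So the longest common subsequence has length 4.

4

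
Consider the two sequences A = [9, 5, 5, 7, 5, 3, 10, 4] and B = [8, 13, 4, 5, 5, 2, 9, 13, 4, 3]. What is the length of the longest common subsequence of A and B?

Backtracking the LCS table gives one alignment: 5 (A2,B4) → 5 (A3,B5) → 3 (A6,B10).
So the longest common subsequence has length 3.

3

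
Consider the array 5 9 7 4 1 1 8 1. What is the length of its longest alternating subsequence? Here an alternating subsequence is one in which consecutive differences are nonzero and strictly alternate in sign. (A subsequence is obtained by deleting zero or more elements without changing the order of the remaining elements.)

5

Track the best alternating length ending on an up-step vs a down-step at each position: up/down = 1/1, 2/1, 2/3, 1/3, 1/3, 1/3, 4/3, 1/5.
The maximum over both is 5; one such subsequence is 5, 9, 7, 8, 1.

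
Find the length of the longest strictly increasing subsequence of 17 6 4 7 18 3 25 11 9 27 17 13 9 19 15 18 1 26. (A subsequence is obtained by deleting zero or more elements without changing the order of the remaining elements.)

Let dp[i] be the longest increasing subsequence ending at position i. Then dp = [1, 1, 1, 2, 3, 1, 4, 3, 3, 5, 4, 4, 3, 5, 5, 6, 1, 7].
The maximum is 7; one witness is 6, 7, 11, 13, 15, 18, 26 at positions 2,4,8,12,15,16,18.

7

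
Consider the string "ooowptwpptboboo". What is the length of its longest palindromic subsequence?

One longest palindromic subsequence is oootpptooo (positions 1,2,3,6,8,9,10,12,14,15); it reads the same forward and backward, and the interval DP gives dp[1][15] = 10.

10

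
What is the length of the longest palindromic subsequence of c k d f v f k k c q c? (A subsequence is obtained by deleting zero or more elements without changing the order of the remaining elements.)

One longest palindromic subsequence is ckfvfkc (positions 1,2,4,5,6,8,11); it reads the same forward and backward, and the interval DP gives dp[1][11] = 7.

7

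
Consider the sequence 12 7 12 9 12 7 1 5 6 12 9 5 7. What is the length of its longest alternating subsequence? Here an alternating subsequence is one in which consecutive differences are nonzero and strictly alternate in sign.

A longest alternating subsequence is 12, 7, 12, 9, 12, 1, 6, 5, 7 (positions 1,2,3,4,5,7,9,12,13); its 8 consecutive differences strictly alternate in sign, and length 9 is optimal.

9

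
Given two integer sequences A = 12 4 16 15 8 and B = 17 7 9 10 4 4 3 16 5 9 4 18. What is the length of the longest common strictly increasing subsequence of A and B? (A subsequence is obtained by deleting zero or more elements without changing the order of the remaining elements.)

2

For each value that appears in both, track the longest common increasing run ending there.
The best achievable length is 2; one witness is 4, 16 (A-positions 2,3, B-positions 5,8).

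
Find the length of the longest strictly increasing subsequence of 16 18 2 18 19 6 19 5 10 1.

3

Scanning left to right, the best length ending at each element is: 16→1, 18→2, 2→1, 18→2, 19→3, 6→2, 19→3, 5→2, 10→3, 1→1.
So the longest increasing subsequence has length 3, e.g. 16, 18, 19.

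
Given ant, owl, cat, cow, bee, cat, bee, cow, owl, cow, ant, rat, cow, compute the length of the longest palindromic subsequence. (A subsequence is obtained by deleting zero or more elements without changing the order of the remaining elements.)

Using dp[i][j] = 2 + dp[i+1][j−1] if the ends match, else max(dp[i+1][j], dp[i][j−1]):
dp[1][13] = 9. A witness is ant owl cow bee cat bee cow owl ant at positions 1,2,4,5,6,7,8,9,11.

9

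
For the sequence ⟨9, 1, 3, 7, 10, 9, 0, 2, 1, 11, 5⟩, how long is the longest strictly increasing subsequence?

Let dp[i] be the longest increasing subsequence ending at position i. Then dp = [1, 1, 2, 3, 4, 4, 1, 2, 2, 5, 3].
The maximum is 5; one witness is 1, 3, 7, 10, 11 at positions 2,3,4,5,10.

5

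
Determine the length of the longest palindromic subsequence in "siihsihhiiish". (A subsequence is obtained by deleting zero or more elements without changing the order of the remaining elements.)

10

One longest palindromic subsequence is siiihhiiis (positions 1,2,3,6,7,8,9,10,11,12); it reads the same forward and backward, and the interval DP gives dp[1][13] = 10.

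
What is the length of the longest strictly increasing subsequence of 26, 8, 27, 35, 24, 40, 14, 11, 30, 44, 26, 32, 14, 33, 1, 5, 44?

Scanning left to right, the best length ending at each element is: 26→1, 8→1, 27→2, 35→3, 24→2, 40→4, 14→2, 11→2, 30→3, 44→5, 26→3, 32→4, 14→3, 33→5, 1→1, 5→2, 44→6.
So the longest increasing subsequence has length 6, e.g. 26, 27, 30, 32, 33, 44.

6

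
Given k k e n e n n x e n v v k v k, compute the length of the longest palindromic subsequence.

10

Using dp[i][j] = 2 + dp[i+1][j−1] if the ends match, else max(dp[i+1][j], dp[i][j−1]):
dp[1][15] = 10. A witness is kknennenkk at positions 1,2,4,5,6,7,9,10,13,15.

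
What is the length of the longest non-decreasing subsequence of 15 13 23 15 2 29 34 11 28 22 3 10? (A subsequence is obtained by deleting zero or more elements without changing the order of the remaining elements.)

Let dp[i] be the longest non-decreasing subsequence ending at position i. Then dp = [1, 1, 2, 2, 1, 3, 4, 2, 3, 3, 2, 3].
The maximum is 4; one witness is 15, 23, 29, 34 at positions 1,3,6,7.

4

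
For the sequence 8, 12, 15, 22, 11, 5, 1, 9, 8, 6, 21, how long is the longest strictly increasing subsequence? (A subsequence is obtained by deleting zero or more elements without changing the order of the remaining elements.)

One longest increasing subsequence is 8, 12, 15, 22 (positions 1,2,3,4), of length 4; no longer one exists.

4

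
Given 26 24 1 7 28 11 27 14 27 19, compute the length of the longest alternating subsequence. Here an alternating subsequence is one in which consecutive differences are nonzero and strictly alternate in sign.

Track the best alternating length ending on an up-step vs a down-step at each position: up/down = 1/1, 1/2, 1/2, 3/2, 3/1, 3/4, 5/4, 5/6, 7/4, 7/8.
The maximum over both is 8; one such subsequence is 26, 24, 28, 11, 27, 14, 27, 19.

8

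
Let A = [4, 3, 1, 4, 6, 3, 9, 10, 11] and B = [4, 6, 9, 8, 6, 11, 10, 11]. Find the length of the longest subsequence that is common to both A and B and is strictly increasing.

5

For each value that appears in both, track the longest common increasing run ending there.
The best achievable length is 5; one witness is 4, 6, 9, 10, 11 (A-positions 1,5,7,8,9, B-positions 1,2,3,7,8).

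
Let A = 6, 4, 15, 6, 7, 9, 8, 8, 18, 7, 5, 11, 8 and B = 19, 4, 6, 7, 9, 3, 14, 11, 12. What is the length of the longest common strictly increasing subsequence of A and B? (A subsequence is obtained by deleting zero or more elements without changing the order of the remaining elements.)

For each value that appears in both, track the longest common increasing run ending there.
The best achievable length is 5; one witness is 4, 6, 7, 9, 11 (A-positions 2,4,5,6,12, B-positions 2,3,4,5,8).

5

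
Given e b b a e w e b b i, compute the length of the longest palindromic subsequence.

One longest palindromic subsequence is bbewebb (positions 2,3,5,6,7,8,9); it reads the same forward and backward, and the interval DP gives dp[1][10] = 7.

7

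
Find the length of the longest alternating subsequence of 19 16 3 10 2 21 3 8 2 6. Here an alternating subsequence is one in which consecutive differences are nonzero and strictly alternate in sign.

A longest alternating subsequence is 19, 3, 10, 2, 21, 3, 8, 2, 6 (positions 1,3,4,5,6,7,8,9,10); its 8 consecutive differences strictly alternate in sign, and length 9 is optimal.

9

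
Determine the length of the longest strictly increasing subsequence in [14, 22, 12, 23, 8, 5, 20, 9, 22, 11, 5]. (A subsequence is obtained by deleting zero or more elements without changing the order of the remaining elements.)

3

Let dp[i] be the longest increasing subsequence ending at position i. Then dp = [1, 2, 1, 3, 1, 1, 2, 2, 3, 3, 1].
The maximum is 3; one witness is 14, 22, 23 at positions 1,2,4.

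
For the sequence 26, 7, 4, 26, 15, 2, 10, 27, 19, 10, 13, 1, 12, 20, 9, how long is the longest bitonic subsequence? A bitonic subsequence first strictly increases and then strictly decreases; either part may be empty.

7

One longest bitonic subsequence is 7, 26, 27, 19, 13, 12, 9 (positions 2,4,8,9,11,13,15): it rises to 27 then falls. Length 7 is optimal.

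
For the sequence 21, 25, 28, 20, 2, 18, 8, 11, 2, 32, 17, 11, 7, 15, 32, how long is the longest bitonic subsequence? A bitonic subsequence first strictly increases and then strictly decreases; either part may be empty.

8

Let inc[i] be the LIS ending at i and dec[i] the longest strictly decreasing subsequence starting at i. inc = [1, 2, 3, 1, 1, 2, 2, 3, 1, 4, 4, 3, 2, 4, 5], dec = [6, 6, 6, 5, 1, 4, 2, 2, 1, 4, 3, 2, 1, 1, 1].
max_i inc[i]+dec[i]−1 = 8, with one witness 21, 25, 28, 20, 18, 17, 11, 7.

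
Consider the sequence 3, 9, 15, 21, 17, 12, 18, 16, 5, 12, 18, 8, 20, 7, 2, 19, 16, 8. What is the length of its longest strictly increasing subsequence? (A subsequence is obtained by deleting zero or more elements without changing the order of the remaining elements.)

One longest increasing subsequence is 3, 9, 15, 17, 18, 20 (positions 1,2,3,5,7,13), of length 6; no longer one exists.

6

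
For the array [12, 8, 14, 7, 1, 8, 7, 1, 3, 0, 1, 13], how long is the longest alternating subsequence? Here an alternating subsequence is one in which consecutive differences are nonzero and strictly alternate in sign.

9

A longest alternating subsequence is 12, 8, 14, 7, 8, 1, 3, 0, 1 (positions 1,2,3,4,6,8,9,10,11); its 8 consecutive differences strictly alternate in sign, and length 9 is optimal.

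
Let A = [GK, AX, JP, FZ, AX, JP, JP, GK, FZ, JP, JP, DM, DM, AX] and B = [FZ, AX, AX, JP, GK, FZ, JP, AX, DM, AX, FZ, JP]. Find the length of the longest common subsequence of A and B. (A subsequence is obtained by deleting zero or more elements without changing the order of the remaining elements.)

8

A longest common subsequence is AX, AX, JP, GK, FZ, JP, DM, AX (length 8); the LCS DP confirms no longer common subsequence exists.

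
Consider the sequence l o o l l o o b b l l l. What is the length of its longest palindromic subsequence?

8

Using dp[i][j] = 2 + dp[i+1][j−1] if the ends match, else max(dp[i+1][j], dp[i][j−1]):
dp[1][12] = 8. A witness is lllbblll at positions 1,4,5,8,9,10,11,12.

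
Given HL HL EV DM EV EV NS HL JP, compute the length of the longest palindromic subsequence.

One longest palindromic subsequence is HL EV EV EV HL (positions 2,3,5,6,8); it reads the same forward and backward, and the interval DP gives dp[1][9] = 5.

5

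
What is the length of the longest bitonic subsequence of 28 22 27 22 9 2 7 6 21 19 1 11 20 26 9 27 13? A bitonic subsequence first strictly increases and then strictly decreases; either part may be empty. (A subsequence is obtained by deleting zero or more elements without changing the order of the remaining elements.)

7

Let inc[i] be the LIS ending at i and dec[i] the longest strictly decreasing subsequence starting at i. inc = [1, 1, 2, 1, 1, 1, 2, 2, 3, 3, 1, 3, 4, 5, 3, 6, 4], dec = [7, 5, 6, 5, 4, 2, 3, 2, 4, 3, 1, 2, 2, 2, 1, 2, 1].
max_i inc[i]+dec[i]−1 = 7, with one witness 28, 27, 22, 21, 19, 11, 9.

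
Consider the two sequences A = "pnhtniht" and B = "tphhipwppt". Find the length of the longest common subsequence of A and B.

4

Backtracking the LCS table gives one alignment: p (A1,B2) → h (A3,B4) → i (A6,B5) → t (A8,B10).
So the longest common subsequence has length 4.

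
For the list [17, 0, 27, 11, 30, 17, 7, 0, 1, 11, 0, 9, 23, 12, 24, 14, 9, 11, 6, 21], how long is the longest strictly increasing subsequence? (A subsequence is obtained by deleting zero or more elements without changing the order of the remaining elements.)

6

Let dp[i] be the longest increasing subsequence ending at position i. Then dp = [1, 1, 2, 2, 3, 3, 2, 1, 2, 3, 1, 3, 4, 4, 5, 5, 3, 4, 3, 6].
The maximum is 6; one witness is 0, 7, 11, 12, 14, 21 at positions 2,7,10,14,16,20.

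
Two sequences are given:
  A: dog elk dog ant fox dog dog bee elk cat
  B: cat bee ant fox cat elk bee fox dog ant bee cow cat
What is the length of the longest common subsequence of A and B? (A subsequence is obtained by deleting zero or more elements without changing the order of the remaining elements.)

5

Backtracking the LCS table gives one alignment: elk (A2,B6) → dog (A3,B9) → ant (A4,B10) → bee (A8,B11) → cat (A10,B13).
So the longest common subsequence has length 5.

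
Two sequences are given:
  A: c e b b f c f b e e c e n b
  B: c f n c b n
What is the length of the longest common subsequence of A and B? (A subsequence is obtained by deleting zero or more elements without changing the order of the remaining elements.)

A longest common subsequence is cfcbn (length 5); the LCS DP confirms no longer common subsequence exists.

5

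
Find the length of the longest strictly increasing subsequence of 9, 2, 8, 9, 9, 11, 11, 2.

Let dp[i] be the longest increasing subsequence ending at position i. Then dp = [1, 1, 2, 3, 3, 4, 4, 1].
The maximum is 4; one witness is 2, 8, 9, 11 at positions 2,3,4,6.

4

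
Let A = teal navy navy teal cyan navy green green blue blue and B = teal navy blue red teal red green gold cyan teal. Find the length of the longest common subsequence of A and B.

4

Backtracking the LCS table gives one alignment: teal (A1,B1) → navy (A2,B2) → teal (A4,B5) → cyan (A5,B9).
So the longest common subsequence has length 4.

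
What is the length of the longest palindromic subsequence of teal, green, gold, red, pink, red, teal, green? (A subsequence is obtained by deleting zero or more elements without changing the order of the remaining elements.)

5

Using dp[i][j] = 2 + dp[i+1][j−1] if the ends match, else max(dp[i+1][j], dp[i][j−1]):
dp[1][8] = 5. A witness is green red pink red green at positions 2,4,5,6,8.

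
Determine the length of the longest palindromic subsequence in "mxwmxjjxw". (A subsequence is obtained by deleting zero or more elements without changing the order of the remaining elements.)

6

Using dp[i][j] = 2 + dp[i+1][j−1] if the ends match, else max(dp[i+1][j], dp[i][j−1]):
dp[1][9] = 6. A witness is wxjjxw at positions 3,5,6,7,8,9.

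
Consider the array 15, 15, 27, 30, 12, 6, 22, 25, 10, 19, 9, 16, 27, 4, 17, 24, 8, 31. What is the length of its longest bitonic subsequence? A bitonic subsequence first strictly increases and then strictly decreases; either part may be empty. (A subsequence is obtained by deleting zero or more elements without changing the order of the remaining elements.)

Let inc[i] be the LIS ending at i and dec[i] the longest strictly decreasing subsequence starting at i. inc = [1, 1, 2, 3, 1, 1, 2, 3, 2, 3, 2, 3, 4, 1, 4, 5, 2, 6], dec = [5, 5, 5, 5, 4, 2, 4, 4, 3, 3, 2, 2, 3, 1, 2, 2, 1, 1].
max_i inc[i]+dec[i]−1 = 7, with one witness 15, 27, 30, 25, 19, 17, 8.

7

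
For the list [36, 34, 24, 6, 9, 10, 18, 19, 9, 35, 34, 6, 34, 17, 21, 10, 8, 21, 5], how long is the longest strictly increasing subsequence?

6

Let dp[i] be the longest increasing subsequence ending at position i. Then dp = [1, 1, 1, 1, 2, 3, 4, 5, 2, 6, 6, 1, 6, 4, 6, 3, 2, 6, 1].
The maximum is 6; one witness is 6, 9, 10, 18, 19, 35 at positions 4,5,6,7,8,10.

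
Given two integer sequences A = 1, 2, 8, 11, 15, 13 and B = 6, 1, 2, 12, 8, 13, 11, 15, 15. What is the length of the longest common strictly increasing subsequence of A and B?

5

For each value that appears in both, track the longest common increasing run ending there.
The best achievable length is 5; one witness is 1, 2, 8, 11, 15 (A-positions 1,2,3,4,5, B-positions 2,3,5,7,8).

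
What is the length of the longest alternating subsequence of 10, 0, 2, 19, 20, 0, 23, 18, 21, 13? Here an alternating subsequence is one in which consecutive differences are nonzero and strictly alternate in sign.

8

A longest alternating subsequence is 10, 0, 2, 0, 23, 18, 21, 13 (positions 1,2,3,6,7,8,9,10); its 7 consecutive differences strictly alternate in sign, and length 8 is optimal.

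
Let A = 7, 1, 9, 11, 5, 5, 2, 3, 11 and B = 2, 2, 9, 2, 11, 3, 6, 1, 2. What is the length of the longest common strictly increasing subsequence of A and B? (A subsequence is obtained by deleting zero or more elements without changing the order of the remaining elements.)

A longest common strictly increasing subsequence is 9, 11 (length 2); it appears in order in both A and B, and no longer such subsequence exists.

2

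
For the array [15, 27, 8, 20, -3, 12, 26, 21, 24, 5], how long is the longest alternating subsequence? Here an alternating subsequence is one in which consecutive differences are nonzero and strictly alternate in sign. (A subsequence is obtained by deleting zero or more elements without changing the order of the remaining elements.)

9

A longest alternating subsequence is 15, 27, 8, 20, -3, 26, 21, 24, 5 (positions 1,2,3,4,5,7,8,9,10); its 8 consecutive differences strictly alternate in sign, and length 9 is optimal.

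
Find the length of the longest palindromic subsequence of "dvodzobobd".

5

One longest palindromic subsequence is dbobd (positions 1,7,8,9,10); it reads the same forward and backward, and the interval DP gives dp[1][10] = 5.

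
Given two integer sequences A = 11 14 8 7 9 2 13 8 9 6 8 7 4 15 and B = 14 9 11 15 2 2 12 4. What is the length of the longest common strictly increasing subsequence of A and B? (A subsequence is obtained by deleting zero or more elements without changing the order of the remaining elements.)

2

For each value that appears in both, track the longest common increasing run ending there.
The best achievable length is 2; one witness is 14, 15 (A-positions 2,14, B-positions 1,4).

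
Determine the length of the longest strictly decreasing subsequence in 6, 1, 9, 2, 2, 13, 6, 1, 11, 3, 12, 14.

Let dp[i] be the longest decreasing subsequence ending at position i. Then dp = [1, 2, 1, 2, 2, 1, 2, 3, 2, 3, 2, 1].
The maximum is 3; one witness is 6, 2, 1 at positions 1,4,8.

3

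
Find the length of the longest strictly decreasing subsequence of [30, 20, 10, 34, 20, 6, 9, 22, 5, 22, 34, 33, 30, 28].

Scanning left to right, the best length ending at each element is: 30→1, 20→2, 10→3, 34→1, 20→2, 6→4, 9→4, 22→2, 5→5, 22→2, 34→1, 33→2, 30→3, 28→4.
So the longest decreasing subsequence has length 5, e.g. 30, 20, 10, 6, 5.

5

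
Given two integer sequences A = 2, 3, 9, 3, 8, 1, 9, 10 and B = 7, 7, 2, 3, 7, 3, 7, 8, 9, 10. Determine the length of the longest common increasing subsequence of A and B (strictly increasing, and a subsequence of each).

5

For each value that appears in both, track the longest common increasing run ending there.
The best achievable length is 5; one witness is 2, 3, 8, 9, 10 (A-positions 1,2,5,7,8, B-positions 3,4,8,9,10).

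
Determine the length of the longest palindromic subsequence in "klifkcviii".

One longest palindromic subsequence is iiii (positions 3,8,9,10); it reads the same forward and backward, and the interval DP gives dp[1][10] = 4.

4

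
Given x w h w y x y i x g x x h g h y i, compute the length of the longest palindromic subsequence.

Using dp[i][j] = 2 + dp[i+1][j−1] if the ends match, else max(dp[i+1][j], dp[i][j−1]):
dp[1][17] = 7. A witness is yxxgxxy at positions 5,6,9,10,11,12,16.

7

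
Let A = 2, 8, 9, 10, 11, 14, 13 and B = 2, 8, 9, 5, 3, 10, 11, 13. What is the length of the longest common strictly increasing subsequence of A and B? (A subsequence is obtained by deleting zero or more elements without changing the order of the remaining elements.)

6

A longest common strictly increasing subsequence is 2, 8, 9, 10, 11, 13 (length 6); it appears in order in both A and B, and no longer such subsequence exists.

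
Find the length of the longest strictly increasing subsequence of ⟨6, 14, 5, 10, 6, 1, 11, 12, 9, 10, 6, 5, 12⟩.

Let dp[i] be the longest increasing subsequence ending at position i. Then dp = [1, 2, 1, 2, 2, 1, 3, 4, 3, 4, 2, 2, 5].
The maximum is 5; one witness is 5, 6, 9, 10, 12 at positions 3,5,9,10,13.

5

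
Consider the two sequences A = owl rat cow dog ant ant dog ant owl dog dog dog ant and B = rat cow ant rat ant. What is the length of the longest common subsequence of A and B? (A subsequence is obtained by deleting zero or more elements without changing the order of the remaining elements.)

4

A longest common subsequence is rat, cow, ant, ant (length 4); the LCS DP confirms no longer common subsequence exists.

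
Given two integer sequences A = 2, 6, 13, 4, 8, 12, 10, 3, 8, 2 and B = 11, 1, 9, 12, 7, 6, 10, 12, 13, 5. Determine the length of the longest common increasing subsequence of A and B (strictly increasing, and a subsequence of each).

For each value that appears in both, track the longest common increasing run ending there.
The best achievable length is 2; one witness is 6, 10 (A-positions 2,7, B-positions 6,7).

2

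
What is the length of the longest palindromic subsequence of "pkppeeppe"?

Using dp[i][j] = 2 + dp[i+1][j−1] if the ends match, else max(dp[i+1][j], dp[i][j−1]):
dp[1][9] = 6. A witness is ppeepp at positions 3,4,5,6,7,8.

6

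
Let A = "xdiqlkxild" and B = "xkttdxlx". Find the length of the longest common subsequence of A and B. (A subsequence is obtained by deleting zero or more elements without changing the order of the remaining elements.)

4

Backtracking the LCS table gives one alignment: x (A1,B1) → d (A2,B5) → l (A5,B7) → x (A7,B8).
So the longest common subsequence has length 4.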